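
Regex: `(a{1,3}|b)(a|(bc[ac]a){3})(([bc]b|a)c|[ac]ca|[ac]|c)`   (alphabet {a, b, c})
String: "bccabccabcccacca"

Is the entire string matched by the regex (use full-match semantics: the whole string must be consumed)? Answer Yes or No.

No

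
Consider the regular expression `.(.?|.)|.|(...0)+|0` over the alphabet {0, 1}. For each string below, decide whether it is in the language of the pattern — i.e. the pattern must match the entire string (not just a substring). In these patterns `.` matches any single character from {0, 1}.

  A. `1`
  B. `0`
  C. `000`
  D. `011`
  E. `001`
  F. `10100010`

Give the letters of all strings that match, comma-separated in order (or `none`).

A, B, F

A → match
B → match
C → no match
D → no match
E → no match
F → match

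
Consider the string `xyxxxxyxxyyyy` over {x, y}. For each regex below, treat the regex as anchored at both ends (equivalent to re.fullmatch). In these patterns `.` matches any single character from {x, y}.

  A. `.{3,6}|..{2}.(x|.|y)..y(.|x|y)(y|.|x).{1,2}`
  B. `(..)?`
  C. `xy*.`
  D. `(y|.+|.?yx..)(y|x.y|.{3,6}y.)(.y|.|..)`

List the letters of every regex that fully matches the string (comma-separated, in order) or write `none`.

D

A → no match
B → no match
C → no match
D → match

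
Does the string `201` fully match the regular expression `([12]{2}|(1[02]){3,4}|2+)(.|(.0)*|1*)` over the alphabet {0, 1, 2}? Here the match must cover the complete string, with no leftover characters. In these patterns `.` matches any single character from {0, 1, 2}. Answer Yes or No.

No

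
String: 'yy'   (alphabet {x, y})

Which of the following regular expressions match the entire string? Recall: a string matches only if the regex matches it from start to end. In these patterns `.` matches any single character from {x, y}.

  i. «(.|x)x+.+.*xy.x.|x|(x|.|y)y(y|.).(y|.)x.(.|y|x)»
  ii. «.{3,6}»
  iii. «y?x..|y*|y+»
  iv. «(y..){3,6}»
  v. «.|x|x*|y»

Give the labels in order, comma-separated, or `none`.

iii

i → no match
ii → no match
iii → match
iv → no match
v → no match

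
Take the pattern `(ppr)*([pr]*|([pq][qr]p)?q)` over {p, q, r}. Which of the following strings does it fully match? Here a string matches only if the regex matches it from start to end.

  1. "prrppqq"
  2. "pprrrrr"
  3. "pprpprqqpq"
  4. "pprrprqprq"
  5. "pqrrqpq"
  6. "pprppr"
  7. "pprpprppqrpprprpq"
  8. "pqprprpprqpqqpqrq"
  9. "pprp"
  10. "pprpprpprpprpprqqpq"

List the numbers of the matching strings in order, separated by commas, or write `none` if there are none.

1 → no match
2 → match
3 → match
4 → no match
5 → no match
6 → match
7 → no match
8 → no match
9 → match
10 → match

2, 3, 6, 9, 10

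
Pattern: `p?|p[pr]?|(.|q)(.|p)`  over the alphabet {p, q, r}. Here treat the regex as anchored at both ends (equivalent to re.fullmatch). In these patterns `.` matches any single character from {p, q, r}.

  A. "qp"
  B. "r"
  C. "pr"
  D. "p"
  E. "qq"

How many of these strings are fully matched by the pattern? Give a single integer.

4

A → match
B → no match
C → match
D → match
E → match
Total matched: 4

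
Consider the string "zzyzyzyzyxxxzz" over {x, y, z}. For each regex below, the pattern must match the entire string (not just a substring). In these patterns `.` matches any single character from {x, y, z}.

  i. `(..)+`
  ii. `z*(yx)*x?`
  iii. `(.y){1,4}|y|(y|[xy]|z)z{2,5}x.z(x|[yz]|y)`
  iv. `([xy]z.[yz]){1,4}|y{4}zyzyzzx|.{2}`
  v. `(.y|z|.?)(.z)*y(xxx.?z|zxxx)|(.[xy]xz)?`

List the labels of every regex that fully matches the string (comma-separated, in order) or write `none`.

i → match
ii → no match
iii → no match
iv → no match
v → match

i, v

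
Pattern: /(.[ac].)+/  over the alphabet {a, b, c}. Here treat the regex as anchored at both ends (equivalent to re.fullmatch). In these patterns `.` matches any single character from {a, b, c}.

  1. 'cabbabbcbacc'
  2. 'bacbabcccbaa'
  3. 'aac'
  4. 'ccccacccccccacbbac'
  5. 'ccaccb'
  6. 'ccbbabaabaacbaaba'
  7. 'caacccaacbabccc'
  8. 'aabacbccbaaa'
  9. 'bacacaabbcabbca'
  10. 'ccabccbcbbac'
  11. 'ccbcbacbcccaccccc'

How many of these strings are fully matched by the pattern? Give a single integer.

1 → match
2 → match
3 → match
4 → match
5 → match
6 → no match
7 → match
8 → match
9 → no match
10 → match
11 → no match
Total matched: 8

8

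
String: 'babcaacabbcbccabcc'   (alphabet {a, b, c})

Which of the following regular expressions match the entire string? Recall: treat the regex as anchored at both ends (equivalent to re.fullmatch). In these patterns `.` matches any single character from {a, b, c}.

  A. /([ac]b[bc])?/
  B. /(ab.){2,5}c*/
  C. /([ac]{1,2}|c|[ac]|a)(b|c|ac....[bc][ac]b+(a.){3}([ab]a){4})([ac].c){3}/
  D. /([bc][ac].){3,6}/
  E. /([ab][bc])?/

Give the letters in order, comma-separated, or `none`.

D

A → no match
B → no match — must start with 'ab'
C → no match
D → match
E → no match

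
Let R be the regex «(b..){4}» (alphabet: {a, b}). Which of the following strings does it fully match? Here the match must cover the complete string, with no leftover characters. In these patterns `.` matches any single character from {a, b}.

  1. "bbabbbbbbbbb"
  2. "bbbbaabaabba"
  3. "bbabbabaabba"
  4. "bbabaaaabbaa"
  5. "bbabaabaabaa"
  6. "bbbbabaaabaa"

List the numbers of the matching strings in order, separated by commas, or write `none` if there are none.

1, 2, 3, 5

1 → match
2 → match
3 → match
4 → no match
5 → match
6 → no match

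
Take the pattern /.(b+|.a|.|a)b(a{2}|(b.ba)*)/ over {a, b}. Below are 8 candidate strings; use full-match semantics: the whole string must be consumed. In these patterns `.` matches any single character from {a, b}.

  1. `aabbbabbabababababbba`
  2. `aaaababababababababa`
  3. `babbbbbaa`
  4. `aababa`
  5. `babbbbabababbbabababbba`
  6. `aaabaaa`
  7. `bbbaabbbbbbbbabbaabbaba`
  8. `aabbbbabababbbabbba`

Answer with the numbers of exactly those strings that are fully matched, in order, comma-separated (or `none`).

1 → no match
2 → no match
3 → no match
4 → no match
5 → match
6 → no match
7 → no match
8 → match

5, 8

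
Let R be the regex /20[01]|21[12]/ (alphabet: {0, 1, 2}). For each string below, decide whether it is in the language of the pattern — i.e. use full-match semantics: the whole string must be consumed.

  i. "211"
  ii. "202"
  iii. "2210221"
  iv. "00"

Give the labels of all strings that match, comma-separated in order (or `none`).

i. "211" → match
ii. "202" → no match
iii. "2210221" → no match
iv. "00" → no match

i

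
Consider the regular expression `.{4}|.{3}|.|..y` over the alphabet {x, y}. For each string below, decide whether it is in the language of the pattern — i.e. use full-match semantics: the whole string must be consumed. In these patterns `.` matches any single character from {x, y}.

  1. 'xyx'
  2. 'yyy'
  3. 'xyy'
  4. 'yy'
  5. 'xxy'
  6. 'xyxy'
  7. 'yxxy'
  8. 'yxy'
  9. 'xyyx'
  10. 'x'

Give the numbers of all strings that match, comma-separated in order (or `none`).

1, 2, 3, 5, 6, 7, 8, 9, 10

1. 'xyx' → match
2. 'yyy' → match
3. 'xyy' → match
4. 'yy' → no match
5. 'xxy' → match
6. 'xyxy' → match
7. 'yxxy' → match
8. 'yxy' → match
9. 'xyyx' → match
10. 'x' → match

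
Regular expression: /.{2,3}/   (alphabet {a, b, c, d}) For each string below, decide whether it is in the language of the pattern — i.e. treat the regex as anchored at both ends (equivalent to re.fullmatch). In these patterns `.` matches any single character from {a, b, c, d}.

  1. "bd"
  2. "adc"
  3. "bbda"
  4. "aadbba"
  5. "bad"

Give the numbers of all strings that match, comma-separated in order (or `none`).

1, 2, 5

1. "bd" → match
2. "adc" → match
3. "bbda" → no match
4. "aadbba" → no match
5. "bad" → match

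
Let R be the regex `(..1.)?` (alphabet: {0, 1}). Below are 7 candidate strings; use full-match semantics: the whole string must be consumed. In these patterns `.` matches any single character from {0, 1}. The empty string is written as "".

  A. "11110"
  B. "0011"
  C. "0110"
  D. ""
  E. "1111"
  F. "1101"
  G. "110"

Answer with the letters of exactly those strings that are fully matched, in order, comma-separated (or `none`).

B, C, D, E

A → no match
B → match
C → match
D → match
E → match
F → no match
G → no match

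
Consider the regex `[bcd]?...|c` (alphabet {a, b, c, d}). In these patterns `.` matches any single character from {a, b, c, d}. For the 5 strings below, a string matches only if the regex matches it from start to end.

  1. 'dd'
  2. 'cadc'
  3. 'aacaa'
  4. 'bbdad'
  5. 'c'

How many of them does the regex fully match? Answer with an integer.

1 → no match
2 → match
3 → no match
4 → no match
5 → match
Total matched: 2

2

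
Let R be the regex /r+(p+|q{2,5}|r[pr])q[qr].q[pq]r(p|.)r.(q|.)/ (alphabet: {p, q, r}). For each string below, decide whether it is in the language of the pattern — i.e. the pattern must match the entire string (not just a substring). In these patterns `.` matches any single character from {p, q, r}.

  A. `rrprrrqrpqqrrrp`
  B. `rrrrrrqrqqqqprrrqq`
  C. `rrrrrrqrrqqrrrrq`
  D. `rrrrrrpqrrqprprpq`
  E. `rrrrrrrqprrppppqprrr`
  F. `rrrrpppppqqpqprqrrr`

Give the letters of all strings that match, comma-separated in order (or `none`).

A → no match
B → no match
C → match
D → match
E → no match
F → match

C, D, F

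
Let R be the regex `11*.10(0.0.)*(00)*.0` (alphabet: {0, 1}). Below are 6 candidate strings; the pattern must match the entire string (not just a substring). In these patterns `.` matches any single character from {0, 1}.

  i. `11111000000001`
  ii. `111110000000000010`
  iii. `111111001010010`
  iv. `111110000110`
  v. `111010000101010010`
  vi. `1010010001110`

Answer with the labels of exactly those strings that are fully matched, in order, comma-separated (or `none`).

i → no match — must end with `0`
ii → match
iii → match
iv → match
v → match
vi → no match

ii, iii, iv, v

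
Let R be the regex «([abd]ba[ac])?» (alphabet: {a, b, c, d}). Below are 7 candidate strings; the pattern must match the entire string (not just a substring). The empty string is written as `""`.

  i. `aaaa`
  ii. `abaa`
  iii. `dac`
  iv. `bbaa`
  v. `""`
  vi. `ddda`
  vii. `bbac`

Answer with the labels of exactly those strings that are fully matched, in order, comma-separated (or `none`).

i. `aaaa` → no match
ii. `abaa` → match
iii. `dac` → no match
iv. `bbaa` → match
v. `""` → match
vi. `ddda` → no match
vii. `bbac` → match

ii, iv, v, vii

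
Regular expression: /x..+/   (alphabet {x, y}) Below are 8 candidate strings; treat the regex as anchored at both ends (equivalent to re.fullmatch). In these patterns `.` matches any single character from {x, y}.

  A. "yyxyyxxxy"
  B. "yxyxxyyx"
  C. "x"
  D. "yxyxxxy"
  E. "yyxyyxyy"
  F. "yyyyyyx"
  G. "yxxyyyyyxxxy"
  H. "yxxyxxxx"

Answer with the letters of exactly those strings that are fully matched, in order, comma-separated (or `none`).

none

A → no match — must start with "x"
B → no match — must start with "x"
C → no match
D → no match — must start with "x"
E → no match — must start with "x"
F → no match — must start with "x"
G → no match — must start with "x"
H → no match — must start with "x"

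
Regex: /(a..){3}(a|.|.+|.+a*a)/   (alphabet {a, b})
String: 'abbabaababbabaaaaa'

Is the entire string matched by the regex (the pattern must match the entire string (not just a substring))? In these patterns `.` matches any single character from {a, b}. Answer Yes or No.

Yes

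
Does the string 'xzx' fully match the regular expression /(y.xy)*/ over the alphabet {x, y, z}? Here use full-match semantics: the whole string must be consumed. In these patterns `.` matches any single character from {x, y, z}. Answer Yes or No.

No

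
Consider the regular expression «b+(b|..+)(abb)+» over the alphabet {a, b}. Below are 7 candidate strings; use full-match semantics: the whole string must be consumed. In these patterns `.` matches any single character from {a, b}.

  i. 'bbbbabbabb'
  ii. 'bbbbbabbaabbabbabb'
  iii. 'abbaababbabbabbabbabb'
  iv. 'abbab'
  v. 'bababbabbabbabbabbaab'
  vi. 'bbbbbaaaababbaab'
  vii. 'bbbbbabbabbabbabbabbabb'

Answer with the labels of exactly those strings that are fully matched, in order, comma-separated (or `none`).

i → match
ii → match
iii → no match — must start with 'b'
iv → no match — must start with 'b'
v → no match — must end with 'abb'
vi → no match — must end with 'abb'
vii → match

i, ii, vii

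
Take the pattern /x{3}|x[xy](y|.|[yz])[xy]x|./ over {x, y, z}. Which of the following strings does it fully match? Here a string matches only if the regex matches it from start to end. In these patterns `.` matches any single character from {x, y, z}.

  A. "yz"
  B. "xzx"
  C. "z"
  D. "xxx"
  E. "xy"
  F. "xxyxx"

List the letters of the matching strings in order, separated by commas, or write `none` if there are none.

A → no match
B → no match
C → match
D → match
E → no match
F → match

C, D, F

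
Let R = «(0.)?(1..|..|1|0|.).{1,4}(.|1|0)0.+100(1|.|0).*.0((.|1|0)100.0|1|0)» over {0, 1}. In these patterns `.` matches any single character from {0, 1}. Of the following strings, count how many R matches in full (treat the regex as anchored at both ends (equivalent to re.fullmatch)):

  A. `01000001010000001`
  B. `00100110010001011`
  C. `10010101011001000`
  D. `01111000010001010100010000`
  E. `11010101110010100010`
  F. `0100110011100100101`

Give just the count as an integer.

A → match
B → no match
C → match
D → match
E → no match
F → match
Total matched: 4

4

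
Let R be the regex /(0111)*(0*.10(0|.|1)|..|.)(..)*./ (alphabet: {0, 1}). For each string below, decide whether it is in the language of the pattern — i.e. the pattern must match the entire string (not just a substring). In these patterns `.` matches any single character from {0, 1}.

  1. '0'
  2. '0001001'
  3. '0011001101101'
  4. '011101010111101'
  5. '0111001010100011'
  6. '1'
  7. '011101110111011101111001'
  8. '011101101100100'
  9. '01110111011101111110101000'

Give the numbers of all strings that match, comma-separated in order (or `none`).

1 → no match
2 → match
3 → match
4 → match
5 → match
6 → no match
7 → match
8 → match
9 → match

2, 3, 4, 5, 7, 8, 9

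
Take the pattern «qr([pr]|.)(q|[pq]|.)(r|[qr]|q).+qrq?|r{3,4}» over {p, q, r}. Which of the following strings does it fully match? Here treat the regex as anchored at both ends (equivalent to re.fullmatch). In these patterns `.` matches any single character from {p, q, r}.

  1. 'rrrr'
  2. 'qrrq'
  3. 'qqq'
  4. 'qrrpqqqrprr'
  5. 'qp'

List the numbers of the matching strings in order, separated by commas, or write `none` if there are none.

1

1. 'rrrr' → match
2. 'qrrq' → no match
3. 'qqq' → no match
4. 'qrrpqqqrprr' → no match
5. 'qp' → no match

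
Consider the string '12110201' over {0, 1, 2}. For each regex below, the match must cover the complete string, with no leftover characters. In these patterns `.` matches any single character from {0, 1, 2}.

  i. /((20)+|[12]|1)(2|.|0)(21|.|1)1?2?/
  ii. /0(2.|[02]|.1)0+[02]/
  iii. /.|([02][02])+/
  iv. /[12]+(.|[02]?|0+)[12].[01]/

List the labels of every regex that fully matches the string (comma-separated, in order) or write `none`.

iv

i → no match
ii → no match — must start with '0'
iii → no match
iv → match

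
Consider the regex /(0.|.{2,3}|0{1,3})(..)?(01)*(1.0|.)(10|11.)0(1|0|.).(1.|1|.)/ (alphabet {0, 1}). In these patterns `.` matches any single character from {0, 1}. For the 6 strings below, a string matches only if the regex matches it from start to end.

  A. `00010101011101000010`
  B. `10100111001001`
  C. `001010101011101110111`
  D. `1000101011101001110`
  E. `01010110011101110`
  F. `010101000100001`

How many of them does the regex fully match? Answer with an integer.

4

A → match
B → no match
C → match
D → match
E → match
F → no match
Total matched: 4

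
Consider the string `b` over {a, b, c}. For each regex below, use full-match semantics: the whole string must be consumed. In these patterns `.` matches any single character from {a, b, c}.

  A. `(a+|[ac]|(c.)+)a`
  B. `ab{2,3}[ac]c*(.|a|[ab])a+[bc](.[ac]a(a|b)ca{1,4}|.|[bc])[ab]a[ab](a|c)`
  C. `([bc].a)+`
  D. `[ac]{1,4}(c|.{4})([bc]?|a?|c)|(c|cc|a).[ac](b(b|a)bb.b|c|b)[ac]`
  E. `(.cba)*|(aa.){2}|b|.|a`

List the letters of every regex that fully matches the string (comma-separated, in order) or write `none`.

A → no match — must end with `a`
B → no match — must start with `ab`
C → no match — must end with `a`
D → no match
E → match

E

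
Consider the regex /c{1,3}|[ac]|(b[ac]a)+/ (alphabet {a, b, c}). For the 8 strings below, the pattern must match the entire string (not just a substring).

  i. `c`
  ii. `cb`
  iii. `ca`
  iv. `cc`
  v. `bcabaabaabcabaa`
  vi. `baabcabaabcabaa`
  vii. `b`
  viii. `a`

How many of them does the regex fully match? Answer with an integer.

5

i → match
ii → no match
iii → no match
iv → match
v → match
vi → match
vii → no match
viii → match
Total matched: 5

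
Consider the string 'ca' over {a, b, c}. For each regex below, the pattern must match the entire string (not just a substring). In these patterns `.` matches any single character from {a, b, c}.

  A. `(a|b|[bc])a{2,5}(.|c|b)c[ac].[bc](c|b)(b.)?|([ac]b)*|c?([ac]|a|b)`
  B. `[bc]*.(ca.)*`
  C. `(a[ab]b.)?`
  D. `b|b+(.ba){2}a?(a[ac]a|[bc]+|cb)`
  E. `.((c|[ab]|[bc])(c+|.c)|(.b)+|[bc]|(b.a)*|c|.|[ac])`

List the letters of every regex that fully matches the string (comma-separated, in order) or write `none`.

A, B, E

A → match
B → match
C → no match
D → no match — must start with 'b'
E → match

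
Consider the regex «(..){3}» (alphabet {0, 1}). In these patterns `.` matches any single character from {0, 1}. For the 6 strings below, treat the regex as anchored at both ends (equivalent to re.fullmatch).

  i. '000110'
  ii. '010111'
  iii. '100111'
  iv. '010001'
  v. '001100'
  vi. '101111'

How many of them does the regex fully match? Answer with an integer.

6

i → match
ii → match
iii → match
iv → match
v → match
vi → match
Total matched: 6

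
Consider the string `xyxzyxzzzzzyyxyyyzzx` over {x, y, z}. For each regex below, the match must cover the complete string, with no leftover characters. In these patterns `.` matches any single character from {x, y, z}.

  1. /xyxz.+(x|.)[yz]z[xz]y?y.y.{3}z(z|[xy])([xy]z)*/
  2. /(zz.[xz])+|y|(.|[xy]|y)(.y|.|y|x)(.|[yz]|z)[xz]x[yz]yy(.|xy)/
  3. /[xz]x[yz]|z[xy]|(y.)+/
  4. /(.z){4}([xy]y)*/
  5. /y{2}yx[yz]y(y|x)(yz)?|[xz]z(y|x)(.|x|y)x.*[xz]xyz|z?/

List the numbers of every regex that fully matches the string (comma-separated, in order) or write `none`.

1 → match
2 → no match
3 → no match
4 → no match
5 → no match

1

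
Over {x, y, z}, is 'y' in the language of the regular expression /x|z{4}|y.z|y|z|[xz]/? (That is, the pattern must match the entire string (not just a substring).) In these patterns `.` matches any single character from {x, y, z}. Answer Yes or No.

Yes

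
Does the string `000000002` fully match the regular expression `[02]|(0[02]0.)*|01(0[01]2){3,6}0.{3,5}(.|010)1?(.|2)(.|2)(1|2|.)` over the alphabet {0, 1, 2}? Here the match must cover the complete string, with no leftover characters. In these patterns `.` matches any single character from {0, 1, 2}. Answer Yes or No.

No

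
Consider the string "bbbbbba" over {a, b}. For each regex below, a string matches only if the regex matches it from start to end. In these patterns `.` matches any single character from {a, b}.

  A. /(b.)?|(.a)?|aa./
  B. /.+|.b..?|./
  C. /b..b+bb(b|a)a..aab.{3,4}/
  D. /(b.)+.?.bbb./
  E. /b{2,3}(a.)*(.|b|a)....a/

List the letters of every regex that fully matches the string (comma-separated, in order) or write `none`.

B, D

A → no match
B → match
C → no match
D → match
E → no match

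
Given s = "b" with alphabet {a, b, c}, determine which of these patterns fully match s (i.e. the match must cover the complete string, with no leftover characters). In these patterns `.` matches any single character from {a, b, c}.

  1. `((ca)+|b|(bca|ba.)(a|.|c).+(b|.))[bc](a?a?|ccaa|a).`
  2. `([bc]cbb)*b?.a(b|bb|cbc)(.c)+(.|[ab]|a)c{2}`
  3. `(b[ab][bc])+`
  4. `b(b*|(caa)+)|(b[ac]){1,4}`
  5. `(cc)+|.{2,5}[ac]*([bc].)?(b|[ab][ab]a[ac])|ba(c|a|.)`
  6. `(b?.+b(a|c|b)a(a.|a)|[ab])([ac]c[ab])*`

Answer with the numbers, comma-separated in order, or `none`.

1 → no match
2 → no match — must end with "c"
3 → no match
4 → match
5 → no match
6 → match

4, 6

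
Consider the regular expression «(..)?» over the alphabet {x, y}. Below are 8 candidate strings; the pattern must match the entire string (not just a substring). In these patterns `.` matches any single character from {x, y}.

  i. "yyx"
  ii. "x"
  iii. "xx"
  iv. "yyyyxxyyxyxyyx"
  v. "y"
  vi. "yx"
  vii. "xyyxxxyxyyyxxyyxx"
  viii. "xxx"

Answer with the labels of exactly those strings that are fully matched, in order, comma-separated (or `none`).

i. "yyx" → no match
ii. "x" → no match
iii. "xx" → match
iv → no match
v. "y" → no match
vi. "yx" → match
vii → no match
viii. "xxx" → no match

iii, vi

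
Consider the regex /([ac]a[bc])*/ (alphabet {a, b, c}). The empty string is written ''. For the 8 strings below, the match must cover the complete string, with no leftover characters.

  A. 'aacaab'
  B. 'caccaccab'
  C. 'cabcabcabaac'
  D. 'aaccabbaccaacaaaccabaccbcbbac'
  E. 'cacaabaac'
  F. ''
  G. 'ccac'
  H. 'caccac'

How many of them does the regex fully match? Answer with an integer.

A → match
B → match
C → match
D → no match
E → match
F → match
G → no match
H → match
Total matched: 6

6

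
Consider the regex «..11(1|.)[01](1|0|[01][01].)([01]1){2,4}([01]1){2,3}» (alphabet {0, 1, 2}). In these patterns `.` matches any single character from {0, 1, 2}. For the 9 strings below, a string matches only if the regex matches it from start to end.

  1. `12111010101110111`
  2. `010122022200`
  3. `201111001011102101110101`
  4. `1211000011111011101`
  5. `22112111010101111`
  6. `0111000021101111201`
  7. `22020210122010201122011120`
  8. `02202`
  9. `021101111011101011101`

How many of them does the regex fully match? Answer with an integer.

3

1 → match
2. `010122022200` → no match — must end with `1`
3 → no match
4 → match
5 → no match
6 → no match
7 → no match — must end with `1`
8. `02202` → no match — must end with `1`
9 → match
Total matched: 3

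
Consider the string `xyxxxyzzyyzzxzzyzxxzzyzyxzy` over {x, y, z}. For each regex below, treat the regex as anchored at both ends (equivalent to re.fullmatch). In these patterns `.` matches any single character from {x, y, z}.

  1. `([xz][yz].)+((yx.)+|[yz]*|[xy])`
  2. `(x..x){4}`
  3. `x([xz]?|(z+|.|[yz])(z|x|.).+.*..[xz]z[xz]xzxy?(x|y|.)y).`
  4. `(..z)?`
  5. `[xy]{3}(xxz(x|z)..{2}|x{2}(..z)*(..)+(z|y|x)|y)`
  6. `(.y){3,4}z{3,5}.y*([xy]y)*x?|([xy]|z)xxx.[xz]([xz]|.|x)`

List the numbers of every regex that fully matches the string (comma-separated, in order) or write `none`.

1 → no match
2 → no match — must end with `x`
3 → no match
4 → no match
5 → match
6 → no match

5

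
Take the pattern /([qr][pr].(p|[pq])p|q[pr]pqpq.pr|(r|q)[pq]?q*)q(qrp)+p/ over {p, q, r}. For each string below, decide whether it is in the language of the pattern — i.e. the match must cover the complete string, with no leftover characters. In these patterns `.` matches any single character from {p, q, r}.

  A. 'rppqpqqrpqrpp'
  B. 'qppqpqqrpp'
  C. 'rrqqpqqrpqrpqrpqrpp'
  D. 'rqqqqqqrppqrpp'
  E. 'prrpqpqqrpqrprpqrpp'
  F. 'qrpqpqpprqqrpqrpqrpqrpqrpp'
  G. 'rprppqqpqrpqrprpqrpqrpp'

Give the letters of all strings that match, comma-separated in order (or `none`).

A → match
B → match
C → match
D → no match
E → no match
F → match
G → no match

A, B, C, F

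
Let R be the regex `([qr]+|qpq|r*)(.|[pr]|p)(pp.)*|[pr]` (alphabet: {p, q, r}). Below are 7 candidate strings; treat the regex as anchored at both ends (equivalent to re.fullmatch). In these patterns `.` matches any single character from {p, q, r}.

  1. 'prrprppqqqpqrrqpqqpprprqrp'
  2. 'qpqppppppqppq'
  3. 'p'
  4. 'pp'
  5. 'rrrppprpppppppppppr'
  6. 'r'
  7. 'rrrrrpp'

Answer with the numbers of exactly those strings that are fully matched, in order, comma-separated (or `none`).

1 → no match
2 → match
3 → match
4 → no match
5 → match
6 → match
7 → no match

2, 3, 5, 6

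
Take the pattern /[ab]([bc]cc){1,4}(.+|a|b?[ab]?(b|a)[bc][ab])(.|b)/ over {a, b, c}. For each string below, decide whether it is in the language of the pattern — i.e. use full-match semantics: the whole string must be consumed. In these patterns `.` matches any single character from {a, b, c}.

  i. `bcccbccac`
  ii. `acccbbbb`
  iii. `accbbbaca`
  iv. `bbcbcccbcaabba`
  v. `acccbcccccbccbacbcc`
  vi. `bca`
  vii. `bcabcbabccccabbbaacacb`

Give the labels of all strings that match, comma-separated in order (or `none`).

i. `bcccbccac` → match
ii. `acccbbbb` → match
iii. `accbbbaca` → no match
iv → no match
v → match
vi. `bca` → no match
vii → no match

i, ii, v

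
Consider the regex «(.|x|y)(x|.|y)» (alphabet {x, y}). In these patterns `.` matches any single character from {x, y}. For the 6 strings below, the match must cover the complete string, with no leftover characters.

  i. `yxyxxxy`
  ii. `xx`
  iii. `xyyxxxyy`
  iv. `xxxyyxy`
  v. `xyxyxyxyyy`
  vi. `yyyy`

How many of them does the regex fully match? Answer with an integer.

1

i → no match
ii → match
iii → no match
iv → no match
v → no match
vi → no match
Total matched: 1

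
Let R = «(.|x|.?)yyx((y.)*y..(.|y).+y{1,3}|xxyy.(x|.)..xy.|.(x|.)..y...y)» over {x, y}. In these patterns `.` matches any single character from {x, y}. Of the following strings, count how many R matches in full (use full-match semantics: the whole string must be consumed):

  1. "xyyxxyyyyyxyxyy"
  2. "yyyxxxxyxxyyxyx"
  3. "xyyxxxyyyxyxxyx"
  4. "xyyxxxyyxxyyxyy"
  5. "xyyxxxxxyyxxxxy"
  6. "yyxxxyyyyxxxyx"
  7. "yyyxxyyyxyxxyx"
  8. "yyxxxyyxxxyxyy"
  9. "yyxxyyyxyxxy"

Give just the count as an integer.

1 → no match
2 → no match
3 → match
4 → match
5 → no match
6 → match
7 → no match
8 → match
9. "yyxxyyyxyxxy" → no match
Total matched: 4

4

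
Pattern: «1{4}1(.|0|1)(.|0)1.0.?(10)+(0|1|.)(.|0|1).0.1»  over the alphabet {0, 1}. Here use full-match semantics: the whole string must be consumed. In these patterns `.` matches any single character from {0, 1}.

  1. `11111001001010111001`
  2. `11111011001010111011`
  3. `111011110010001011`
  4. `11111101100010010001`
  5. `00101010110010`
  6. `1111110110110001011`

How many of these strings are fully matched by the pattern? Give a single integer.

3

1 → match
2 → match
3 → no match
4 → no match
5 → no match — must start with `1`
6 → match
Total matched: 3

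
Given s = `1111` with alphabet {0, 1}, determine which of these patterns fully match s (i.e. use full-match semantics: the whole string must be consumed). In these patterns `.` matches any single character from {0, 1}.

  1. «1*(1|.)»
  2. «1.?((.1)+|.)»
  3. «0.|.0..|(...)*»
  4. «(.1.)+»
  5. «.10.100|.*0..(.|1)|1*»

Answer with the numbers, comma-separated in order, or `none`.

1 → match
2 → match
3 → no match
4 → no match
5 → match

1, 2, 5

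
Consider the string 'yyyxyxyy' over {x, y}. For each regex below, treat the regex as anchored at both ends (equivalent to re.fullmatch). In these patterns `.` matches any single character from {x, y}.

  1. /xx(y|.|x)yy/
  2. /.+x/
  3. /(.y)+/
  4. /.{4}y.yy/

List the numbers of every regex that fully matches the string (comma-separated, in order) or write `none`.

1 → no match — must start with 'xx'
2 → no match — must end with 'x'
3 → no match
4 → match

4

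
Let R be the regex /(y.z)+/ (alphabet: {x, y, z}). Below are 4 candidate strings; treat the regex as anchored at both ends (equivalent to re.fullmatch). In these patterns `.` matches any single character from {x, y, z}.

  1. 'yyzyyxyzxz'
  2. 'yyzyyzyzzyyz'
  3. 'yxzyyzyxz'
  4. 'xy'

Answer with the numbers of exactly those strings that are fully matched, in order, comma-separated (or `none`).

2, 3

1 → no match
2 → match
3 → match
4 → no match — must start with 'y'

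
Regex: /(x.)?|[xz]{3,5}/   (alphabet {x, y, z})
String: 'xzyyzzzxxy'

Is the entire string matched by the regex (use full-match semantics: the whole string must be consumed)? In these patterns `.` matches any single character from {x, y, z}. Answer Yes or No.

No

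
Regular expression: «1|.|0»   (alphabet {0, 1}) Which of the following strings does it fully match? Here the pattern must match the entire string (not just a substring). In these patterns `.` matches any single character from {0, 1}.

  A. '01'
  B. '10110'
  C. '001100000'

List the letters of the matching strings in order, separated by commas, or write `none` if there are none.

none

A → no match
B → no match
C → no match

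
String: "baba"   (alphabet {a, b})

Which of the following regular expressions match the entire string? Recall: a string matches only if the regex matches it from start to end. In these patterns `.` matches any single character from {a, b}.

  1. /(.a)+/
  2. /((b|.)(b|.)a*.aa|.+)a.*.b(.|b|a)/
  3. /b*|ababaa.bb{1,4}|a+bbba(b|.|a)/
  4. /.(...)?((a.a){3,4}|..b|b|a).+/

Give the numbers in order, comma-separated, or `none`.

1, 4

1 → match
2 → no match
3 → no match
4 → match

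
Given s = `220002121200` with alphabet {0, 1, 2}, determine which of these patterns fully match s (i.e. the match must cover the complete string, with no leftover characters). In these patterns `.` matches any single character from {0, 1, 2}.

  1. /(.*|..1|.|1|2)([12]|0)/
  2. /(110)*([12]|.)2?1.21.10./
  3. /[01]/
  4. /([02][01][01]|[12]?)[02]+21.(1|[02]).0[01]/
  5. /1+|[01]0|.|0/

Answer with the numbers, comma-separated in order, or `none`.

1, 4

1 → match
2 → no match
3 → no match
4 → match
5 → no match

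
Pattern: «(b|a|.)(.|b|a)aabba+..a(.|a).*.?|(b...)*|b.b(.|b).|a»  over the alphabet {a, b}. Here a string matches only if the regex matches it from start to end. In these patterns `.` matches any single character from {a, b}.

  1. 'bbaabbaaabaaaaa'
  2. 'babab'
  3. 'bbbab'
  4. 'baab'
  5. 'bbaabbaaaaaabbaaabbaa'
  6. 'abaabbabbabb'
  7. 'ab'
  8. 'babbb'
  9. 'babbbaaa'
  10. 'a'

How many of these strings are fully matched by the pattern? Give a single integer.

9

1 → match
2 → match
3 → match
4 → match
5 → match
6 → match
7 → no match
8 → match
9 → match
10 → match
Total matched: 9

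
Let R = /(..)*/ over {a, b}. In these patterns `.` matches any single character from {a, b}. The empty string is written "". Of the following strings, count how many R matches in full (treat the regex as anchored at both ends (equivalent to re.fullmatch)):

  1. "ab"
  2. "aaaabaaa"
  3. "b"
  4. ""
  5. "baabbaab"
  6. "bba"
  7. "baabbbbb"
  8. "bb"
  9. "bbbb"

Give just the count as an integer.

7

1. "ab" → match
2. "aaaabaaa" → match
3. "b" → no match
4. "" → match
5. "baabbaab" → match
6. "bba" → no match
7. "baabbbbb" → match
8. "bb" → match
9. "bbbb" → match
Total matched: 7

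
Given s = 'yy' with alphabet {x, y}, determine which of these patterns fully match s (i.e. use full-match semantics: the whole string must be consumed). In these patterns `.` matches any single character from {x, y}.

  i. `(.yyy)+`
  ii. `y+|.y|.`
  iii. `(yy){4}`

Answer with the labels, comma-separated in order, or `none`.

i → no match — must end with 'yyy'
ii → match
iii → no match

ii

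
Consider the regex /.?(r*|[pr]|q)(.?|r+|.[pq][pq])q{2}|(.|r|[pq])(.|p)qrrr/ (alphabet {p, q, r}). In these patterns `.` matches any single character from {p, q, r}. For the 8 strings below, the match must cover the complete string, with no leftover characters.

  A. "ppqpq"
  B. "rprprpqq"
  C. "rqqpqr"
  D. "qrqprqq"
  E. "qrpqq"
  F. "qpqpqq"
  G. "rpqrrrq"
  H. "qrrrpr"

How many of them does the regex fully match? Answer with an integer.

A → no match
B → no match
C → no match
D → no match
E → match
F → match
G → no match
H → no match
Total matched: 2

2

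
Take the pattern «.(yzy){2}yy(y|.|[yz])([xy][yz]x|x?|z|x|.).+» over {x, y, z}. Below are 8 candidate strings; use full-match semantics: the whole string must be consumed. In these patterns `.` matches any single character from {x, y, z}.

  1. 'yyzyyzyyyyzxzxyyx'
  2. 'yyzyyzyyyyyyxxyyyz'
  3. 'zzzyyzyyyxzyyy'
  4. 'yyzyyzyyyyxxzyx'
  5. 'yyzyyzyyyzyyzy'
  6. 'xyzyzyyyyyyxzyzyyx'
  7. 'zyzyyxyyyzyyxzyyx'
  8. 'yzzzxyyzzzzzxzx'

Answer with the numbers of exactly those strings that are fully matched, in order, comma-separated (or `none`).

1 → match
2 → match
3 → no match
4 → match
5 → match
6 → no match
7 → no match
8 → no match

1, 2, 4, 5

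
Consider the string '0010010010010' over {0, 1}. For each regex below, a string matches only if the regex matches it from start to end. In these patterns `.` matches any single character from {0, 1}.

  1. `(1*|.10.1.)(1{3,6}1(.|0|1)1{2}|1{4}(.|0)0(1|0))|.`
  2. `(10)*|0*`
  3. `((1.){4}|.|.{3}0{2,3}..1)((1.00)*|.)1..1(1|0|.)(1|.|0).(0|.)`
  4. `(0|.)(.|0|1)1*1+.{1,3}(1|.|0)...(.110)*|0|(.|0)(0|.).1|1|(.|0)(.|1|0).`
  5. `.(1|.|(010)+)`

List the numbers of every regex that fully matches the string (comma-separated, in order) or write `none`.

5

1 → no match
2 → no match
3 → no match
4 → no match
5 → match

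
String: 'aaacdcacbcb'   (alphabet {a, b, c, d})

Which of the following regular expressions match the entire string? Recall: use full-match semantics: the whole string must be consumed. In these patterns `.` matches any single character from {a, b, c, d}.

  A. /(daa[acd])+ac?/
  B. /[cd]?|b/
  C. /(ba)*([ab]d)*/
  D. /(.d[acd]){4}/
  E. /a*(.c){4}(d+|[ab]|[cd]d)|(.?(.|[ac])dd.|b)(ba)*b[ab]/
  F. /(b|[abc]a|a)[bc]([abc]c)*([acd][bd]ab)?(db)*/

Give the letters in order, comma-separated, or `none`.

A → no match — must start with 'daa'
B → no match
C → no match
D → no match
E → match
F → no match

E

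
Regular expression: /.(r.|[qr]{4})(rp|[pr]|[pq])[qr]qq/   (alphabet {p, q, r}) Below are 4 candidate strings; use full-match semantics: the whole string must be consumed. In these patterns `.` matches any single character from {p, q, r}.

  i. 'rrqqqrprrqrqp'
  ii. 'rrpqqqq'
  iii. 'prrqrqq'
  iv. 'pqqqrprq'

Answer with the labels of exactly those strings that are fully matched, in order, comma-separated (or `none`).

ii, iii

i → no match — must end with 'qq'
ii → match
iii → match
iv → no match — must end with 'qq'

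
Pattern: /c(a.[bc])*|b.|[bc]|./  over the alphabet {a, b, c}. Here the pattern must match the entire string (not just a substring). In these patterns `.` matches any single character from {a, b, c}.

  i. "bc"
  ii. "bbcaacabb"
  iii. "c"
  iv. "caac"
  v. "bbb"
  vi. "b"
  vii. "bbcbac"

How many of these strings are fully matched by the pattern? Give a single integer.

4

i → match
ii → no match
iii → match
iv → match
v → no match
vi → match
vii → no match
Total matched: 4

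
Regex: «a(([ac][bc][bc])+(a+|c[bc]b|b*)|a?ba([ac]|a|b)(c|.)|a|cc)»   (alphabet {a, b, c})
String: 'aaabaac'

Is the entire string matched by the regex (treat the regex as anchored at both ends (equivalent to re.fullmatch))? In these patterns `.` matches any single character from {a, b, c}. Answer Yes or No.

No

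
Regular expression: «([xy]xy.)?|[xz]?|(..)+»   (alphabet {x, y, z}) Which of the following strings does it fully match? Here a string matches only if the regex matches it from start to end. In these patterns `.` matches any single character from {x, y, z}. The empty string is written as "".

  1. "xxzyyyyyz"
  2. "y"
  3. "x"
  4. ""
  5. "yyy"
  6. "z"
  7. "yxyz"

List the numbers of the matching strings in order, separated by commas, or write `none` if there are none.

1 → no match
2 → no match
3 → match
4 → match
5 → no match
6 → match
7 → match

3, 4, 6, 7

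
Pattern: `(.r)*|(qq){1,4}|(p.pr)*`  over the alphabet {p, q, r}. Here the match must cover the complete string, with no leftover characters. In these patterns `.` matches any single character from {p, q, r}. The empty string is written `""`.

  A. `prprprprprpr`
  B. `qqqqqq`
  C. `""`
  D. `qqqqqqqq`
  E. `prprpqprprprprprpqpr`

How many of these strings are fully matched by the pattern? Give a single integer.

A → match
B → match
C → match
D → match
E → match
Total matched: 5

5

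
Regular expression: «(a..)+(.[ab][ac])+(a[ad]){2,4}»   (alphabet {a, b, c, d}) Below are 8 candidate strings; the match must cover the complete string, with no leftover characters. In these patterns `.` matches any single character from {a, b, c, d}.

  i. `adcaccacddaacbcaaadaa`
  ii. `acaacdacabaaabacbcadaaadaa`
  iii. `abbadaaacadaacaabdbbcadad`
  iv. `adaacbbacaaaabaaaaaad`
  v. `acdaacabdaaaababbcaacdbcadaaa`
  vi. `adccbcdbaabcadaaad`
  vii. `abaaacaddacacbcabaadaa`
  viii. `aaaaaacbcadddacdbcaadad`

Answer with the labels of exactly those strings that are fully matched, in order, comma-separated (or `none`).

i → match
ii → match
iii → match
iv → match
v → no match
vi → match
vii → match
viii → no match

i, ii, iii, iv, vi, vii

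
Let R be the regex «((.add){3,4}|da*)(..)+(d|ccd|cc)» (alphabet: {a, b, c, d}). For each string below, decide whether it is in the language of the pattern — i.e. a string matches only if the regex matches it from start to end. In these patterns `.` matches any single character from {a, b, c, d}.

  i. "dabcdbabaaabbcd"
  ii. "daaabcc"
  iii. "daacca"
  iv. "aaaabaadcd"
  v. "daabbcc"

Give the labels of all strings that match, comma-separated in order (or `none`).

i, ii, v

i → match
ii → match
iii → no match
iv → no match
v → match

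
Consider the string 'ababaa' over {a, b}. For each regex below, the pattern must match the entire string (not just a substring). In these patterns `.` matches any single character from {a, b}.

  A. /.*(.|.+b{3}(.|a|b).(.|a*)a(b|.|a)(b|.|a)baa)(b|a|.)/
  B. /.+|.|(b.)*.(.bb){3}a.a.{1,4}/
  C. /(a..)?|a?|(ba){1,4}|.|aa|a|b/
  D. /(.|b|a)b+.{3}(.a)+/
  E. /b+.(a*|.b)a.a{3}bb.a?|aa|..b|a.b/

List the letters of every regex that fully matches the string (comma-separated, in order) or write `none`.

A, B

A → match
B → match
C → no match
D → no match
E → no match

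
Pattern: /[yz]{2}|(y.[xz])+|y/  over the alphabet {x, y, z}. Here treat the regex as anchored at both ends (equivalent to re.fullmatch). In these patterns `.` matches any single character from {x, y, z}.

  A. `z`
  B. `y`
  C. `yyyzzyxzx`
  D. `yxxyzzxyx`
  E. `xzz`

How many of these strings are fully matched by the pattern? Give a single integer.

1

A → no match
B → match
C → no match
D → no match
E → no match
Total matched: 1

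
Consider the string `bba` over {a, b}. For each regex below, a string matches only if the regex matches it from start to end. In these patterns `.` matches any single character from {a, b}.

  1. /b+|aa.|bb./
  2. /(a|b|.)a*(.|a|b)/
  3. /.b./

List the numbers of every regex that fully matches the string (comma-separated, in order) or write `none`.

1, 3

1 → match
2 → no match
3 → match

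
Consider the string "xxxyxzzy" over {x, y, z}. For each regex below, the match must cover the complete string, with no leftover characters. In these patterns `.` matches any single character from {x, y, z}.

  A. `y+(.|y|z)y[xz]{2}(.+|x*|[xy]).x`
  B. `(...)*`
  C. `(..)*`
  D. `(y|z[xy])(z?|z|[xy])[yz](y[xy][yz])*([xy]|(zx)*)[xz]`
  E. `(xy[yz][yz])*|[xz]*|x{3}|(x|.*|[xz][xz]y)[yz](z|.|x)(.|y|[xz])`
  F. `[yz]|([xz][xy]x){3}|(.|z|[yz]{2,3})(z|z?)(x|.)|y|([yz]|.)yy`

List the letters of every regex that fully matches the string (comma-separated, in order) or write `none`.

A → no match — must start with "y"
B → no match
C → match
D → no match
E → match
F → no match

C, E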